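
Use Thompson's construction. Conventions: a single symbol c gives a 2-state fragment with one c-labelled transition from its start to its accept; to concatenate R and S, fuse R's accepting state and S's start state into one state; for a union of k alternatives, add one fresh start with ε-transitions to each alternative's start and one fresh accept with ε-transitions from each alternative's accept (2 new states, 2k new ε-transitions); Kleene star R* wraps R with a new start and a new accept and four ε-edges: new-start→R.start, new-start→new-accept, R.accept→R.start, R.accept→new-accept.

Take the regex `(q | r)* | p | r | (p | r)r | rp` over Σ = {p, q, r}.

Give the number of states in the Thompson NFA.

Building bottom-up:
Each of the 9 symbol leaves contributes a 2-state fragment.
  q | r : 6 states
  (q | r)* : 8 states
  p | r : 6 states
  (p | r)r : 7 states
  rp : 3 states
  (q | r)* | p | r | (p | r)r | rp : 24 states

24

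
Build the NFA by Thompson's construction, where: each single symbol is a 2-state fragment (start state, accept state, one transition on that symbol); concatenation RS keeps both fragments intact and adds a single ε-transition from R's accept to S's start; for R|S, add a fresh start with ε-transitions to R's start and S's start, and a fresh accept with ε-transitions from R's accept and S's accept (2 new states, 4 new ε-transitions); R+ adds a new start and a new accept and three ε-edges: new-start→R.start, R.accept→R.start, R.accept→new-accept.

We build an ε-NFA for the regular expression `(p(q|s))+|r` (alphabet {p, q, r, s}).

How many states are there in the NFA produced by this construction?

14

Per subexpression:
Each of the 4 symbol leaves contributes a 2-state fragment.
  q|s : 6 states
  p(q|s) : 8 states
  (p(q|s))+ : 10 states
  (p(q|s))+|r : 14 states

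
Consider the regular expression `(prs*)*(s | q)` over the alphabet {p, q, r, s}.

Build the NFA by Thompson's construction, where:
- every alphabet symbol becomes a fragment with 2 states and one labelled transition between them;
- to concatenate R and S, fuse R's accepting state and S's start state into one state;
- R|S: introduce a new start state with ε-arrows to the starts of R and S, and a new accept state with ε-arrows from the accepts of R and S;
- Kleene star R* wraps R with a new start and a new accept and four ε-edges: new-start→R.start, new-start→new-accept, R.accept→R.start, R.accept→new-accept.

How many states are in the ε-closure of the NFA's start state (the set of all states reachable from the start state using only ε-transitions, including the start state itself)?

5

Compute the ε-closure size of each fragment's start state recursively; a symbol fragment's start has no outgoing ε-edge, so its closure is just itself (size 1).
  s* → |ε-closure| = 1 (new start) + 1 (body) + 1 (new accept) = 3
  prs* → same as the first factor's closure: |ε-closure| = 1
  (prs*)* → new start has ε-edges to the inner start and to the new accept, so |ε-closure| = 2 + 1 = 3
  s | q → new start ε-reaches every alternative's start; none of them accept ε, so the new accept is not reached: |ε-closure| = 1 + 1 + 1 = 3
  (prs*)*(s | q) → |ε-closure| = 3 + (3−1) = 5 (closure spills across the concat boundary because the left factor accepts ε)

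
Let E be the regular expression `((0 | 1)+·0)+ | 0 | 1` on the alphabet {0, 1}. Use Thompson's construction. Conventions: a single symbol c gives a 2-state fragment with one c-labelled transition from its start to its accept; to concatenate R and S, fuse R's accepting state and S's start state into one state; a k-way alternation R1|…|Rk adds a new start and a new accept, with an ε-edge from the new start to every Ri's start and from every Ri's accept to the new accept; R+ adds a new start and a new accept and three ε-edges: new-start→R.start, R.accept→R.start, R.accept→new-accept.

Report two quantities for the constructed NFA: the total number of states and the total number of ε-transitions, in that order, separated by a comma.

Bottom-up over the parse tree:
Each of the 5 symbol leaves contributes 2 states and 0 ε-transitions.
  0 | 1 = 6 states, 4 ε-transitions
  (0 | 1)+ = 8 states, 7 ε-transitions
  (0 | 1)+·0 = 9 states, 7 ε-transitions
  ((0 | 1)+·0)+ = 11 states, 10 ε-transitions
  ((0 | 1)+·0)+ | 0 | 1 = 17 states, 16 ε-transitions

17, 16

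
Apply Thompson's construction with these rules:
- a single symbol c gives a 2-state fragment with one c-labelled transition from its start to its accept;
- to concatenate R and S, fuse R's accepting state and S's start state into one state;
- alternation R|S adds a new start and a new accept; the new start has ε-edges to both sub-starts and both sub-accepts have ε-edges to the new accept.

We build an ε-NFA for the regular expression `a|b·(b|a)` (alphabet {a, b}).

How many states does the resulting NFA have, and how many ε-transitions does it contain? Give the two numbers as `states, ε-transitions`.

11, 8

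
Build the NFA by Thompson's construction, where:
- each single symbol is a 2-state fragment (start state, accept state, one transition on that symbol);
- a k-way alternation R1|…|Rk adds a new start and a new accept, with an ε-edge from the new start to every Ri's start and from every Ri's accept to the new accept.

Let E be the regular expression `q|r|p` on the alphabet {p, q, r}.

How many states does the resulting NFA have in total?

Bottom-up over the parse tree:
Each of the 3 symbol leaves contributes a 2-state fragment.
  q|r|p → 8 states

8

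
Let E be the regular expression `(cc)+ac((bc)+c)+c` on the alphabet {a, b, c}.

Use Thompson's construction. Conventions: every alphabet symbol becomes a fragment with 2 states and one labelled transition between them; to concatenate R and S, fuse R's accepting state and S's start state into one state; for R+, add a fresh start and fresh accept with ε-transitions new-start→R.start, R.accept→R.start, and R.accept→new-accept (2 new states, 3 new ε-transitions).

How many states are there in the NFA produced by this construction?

15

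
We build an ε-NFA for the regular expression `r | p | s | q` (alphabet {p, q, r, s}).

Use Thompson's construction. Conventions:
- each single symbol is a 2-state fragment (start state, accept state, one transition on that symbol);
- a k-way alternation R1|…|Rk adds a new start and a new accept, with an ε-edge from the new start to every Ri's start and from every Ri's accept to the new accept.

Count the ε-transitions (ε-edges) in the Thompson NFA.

By structural recursion:
Each of the 4 symbol leaves contributes 0 ε-transitions.
  r | p | s | q : 8 ε-transitions

8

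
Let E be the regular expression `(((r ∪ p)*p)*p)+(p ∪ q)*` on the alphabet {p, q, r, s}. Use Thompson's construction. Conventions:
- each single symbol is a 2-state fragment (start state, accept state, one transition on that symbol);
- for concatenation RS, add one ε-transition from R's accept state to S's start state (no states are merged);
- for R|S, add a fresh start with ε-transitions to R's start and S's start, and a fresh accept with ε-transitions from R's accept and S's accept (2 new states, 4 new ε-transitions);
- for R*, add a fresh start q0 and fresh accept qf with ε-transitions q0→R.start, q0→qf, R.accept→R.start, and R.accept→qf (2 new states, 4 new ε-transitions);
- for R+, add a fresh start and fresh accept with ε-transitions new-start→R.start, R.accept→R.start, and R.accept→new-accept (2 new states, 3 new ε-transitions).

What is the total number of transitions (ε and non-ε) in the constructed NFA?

32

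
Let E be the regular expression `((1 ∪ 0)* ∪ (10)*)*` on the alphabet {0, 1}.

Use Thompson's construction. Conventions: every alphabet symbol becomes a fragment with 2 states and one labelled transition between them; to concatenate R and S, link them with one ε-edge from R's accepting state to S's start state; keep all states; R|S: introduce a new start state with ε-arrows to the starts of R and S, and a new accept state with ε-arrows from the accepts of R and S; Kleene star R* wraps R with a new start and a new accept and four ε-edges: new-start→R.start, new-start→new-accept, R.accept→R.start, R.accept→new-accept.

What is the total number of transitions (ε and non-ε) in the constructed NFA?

25

Recursing over subexpressions:
Each of the 4 symbol leaves contributes 1 transition (1 symbol, 0 ε).
  1 ∪ 0 — 6 transitions (2 symbol, 4 ε)
  (1 ∪ 0)* — 10 transitions (2 symbol, 8 ε)
  10 — 3 transitions (2 symbol, 1 ε)
  (10)* — 7 transitions (2 symbol, 5 ε)
  (1 ∪ 0)* ∪ (10)* — 21 transitions (4 symbol, 17 ε)
  ((1 ∪ 0)* ∪ (10)*)* — 25 transitions (4 symbol, 21 ε)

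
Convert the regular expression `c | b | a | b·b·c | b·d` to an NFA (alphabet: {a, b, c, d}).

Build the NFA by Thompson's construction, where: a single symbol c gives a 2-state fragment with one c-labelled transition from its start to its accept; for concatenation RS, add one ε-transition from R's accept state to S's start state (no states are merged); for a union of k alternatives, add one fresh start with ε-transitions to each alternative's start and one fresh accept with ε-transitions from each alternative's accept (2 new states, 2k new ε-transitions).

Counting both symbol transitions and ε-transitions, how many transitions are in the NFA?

21

By structural recursion:
Each of the 8 symbol leaves contributes 1 transition (1 symbol, 0 ε).
  b·b·c — 5 transitions (3 symbol, 2 ε)
  b·d — 3 transitions (2 symbol, 1 ε)
  c | b | a | b·b·c | b·d — 21 transitions (8 symbol, 13 ε)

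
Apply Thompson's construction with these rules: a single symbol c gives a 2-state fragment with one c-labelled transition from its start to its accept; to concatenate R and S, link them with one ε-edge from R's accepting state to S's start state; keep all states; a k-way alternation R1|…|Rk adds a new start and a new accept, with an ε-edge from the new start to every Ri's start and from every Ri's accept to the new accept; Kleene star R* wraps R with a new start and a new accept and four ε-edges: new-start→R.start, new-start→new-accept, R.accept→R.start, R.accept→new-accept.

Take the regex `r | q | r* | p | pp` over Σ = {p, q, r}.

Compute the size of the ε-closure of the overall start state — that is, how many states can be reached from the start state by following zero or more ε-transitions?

9

Compute the ε-closure size of each fragment's start state recursively; a symbol fragment's start has no outgoing ε-edge, so its closure is just itself (size 1).
  r* — new start has ε-edges to the inner start and to the new accept, so |ε-closure| = 2 + 1 = 3
  pp — |ε-closure| equals the left operand's closure size = 1 (its accept is not ε-reachable, so the closure stops there)
  r | q | r* | p | pp — new start ε-reaches every alternative's start; at least one alternative accepts ε, so the union's new accept is reached too: |ε-closure| = 1 + 1 + 1 + 3 + 1 + 1 + 1 = 9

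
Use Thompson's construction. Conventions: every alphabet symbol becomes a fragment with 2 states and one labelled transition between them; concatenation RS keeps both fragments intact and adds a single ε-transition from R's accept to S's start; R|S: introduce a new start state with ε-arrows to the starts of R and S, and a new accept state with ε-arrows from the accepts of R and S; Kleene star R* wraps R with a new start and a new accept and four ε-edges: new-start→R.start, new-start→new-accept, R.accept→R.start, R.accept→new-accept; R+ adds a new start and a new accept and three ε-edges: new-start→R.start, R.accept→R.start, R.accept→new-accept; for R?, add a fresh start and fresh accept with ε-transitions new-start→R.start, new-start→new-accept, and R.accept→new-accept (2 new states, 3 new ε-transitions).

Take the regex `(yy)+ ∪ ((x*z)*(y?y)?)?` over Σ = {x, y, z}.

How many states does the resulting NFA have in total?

26

Building bottom-up:
Each of the 6 symbol leaves contributes a 2-state fragment.
  yy = 4 states
  (yy)+ = 6 states
  x* = 4 states
  x*z = 6 states
  (x*z)* = 8 states
  y? = 4 states
  y?y = 6 states
  (y?y)? = 8 states
  (x*z)*(y?y)? = 16 states
  ((x*z)*(y?y)?)? = 18 states
  (yy)+ ∪ ((x*z)*(y?y)?)? = 26 states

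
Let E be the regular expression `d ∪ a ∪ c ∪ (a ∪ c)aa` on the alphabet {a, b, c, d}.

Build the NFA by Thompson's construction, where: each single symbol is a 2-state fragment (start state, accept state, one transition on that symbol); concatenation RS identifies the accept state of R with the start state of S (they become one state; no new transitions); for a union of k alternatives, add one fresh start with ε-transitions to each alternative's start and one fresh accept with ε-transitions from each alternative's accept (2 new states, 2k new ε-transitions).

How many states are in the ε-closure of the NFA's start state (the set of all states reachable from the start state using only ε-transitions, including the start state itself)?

7

Work bottom-up. For each fragment F, track |ε-closure(F.start)| and whether F's accept lies in that closure (i.e. whether F accepts ε). A single-symbol fragment has closure size 1 and does not accept ε.
  a ∪ c : new start ε-reaches every alternative's start; none of them accept ε, so the new accept is not reached: C = 1 + 1 + 1 = 3
  (a ∪ c)aa : same as the first factor's closure: C = 3
  d ∪ a ∪ c ∪ (a ∪ c)aa : C = 1 + 1 + 1 + 1 + 3 = 7 (the new accept is not ε-reachable since no branch accepts ε)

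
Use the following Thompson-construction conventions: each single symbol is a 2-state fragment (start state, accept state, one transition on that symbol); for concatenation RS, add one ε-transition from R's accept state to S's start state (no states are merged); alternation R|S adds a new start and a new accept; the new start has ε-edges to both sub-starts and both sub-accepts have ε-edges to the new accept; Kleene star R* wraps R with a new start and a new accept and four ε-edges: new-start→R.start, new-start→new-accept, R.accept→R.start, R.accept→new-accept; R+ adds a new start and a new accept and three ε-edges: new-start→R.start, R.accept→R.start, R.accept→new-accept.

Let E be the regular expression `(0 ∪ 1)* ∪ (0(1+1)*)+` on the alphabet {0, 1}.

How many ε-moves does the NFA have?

24

Bottom-up over the parse tree:
Each of the 5 symbol leaves contributes 0 ε-transitions.
  0 ∪ 1 → 4 ε-transitions
  (0 ∪ 1)* → 8 ε-transitions
  1+ → 3 ε-transitions
  1+1 → 4 ε-transitions
  (1+1)* → 8 ε-transitions
  0(1+1)* → 9 ε-transitions
  (0(1+1)*)+ → 12 ε-transitions
  (0 ∪ 1)* ∪ (0(1+1)*)+ → 24 ε-transitions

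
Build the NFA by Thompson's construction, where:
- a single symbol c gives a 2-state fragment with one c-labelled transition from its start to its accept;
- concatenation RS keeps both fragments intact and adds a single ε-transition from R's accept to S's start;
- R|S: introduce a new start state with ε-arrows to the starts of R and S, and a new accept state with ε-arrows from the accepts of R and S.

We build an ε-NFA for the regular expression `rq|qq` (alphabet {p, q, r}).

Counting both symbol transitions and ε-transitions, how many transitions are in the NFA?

Recursing over subexpressions:
Each of the 4 symbol leaves contributes 1 transition (1 symbol, 0 ε).
  rq : 3 transitions (2 symbol, 1 ε)
  qq : 3 transitions (2 symbol, 1 ε)
  rq|qq : 10 transitions (4 symbol, 6 ε)

10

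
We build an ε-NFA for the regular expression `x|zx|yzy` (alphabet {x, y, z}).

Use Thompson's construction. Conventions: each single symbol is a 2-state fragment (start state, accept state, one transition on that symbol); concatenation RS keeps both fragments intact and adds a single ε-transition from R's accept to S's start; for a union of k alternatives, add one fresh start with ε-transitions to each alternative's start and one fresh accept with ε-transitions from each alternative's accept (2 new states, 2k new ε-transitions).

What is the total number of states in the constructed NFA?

14

Bottom-up over the parse tree:
Each of the 6 symbol leaves contributes a 2-state fragment.
  zx = 4 states
  yzy = 6 states
  x|zx|yzy = 14 states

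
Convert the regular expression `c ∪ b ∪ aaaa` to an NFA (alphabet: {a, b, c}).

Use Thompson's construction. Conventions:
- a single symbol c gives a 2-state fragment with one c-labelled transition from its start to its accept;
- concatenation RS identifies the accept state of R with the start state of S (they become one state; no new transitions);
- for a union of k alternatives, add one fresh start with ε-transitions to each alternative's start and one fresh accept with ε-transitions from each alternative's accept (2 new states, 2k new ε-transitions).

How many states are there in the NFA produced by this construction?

11

Recursing over subexpressions:
Each of the 6 symbol leaves contributes a 2-state fragment.
  aaaa = 5 states
  c ∪ b ∪ aaaa = 11 states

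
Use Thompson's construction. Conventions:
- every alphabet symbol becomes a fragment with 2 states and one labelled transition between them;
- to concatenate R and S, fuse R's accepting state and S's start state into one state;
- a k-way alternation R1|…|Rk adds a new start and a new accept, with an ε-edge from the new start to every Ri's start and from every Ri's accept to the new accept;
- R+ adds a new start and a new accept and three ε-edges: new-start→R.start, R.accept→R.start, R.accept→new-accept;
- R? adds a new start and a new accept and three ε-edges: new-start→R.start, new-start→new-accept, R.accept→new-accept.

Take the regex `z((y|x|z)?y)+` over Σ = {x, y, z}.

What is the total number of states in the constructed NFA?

Building bottom-up:
Each of the 5 symbol leaves contributes a 2-state fragment.
  y|x|z = 8 states
  (y|x|z)? = 10 states
  (y|x|z)?y = 11 states
  ((y|x|z)?y)+ = 13 states
  z((y|x|z)?y)+ = 14 states

14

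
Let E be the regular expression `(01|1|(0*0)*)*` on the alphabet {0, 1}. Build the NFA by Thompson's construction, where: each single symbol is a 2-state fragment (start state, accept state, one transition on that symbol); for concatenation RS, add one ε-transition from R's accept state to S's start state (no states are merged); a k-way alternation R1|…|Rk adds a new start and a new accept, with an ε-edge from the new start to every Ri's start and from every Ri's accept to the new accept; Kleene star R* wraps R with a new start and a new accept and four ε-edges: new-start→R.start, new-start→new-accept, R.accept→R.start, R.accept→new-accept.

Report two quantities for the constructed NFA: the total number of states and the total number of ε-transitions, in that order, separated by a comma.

Per subexpression:
Each of the 5 symbol leaves contributes 2 states and 0 ε-transitions.
  01 → 4 states, 1 ε-transition
  0* → 4 states, 4 ε-transitions
  0*0 → 6 states, 5 ε-transitions
  (0*0)* → 8 states, 9 ε-transitions
  01|1|(0*0)* → 16 states, 16 ε-transitions
  (01|1|(0*0)*)* → 18 states, 20 ε-transitions

18, 20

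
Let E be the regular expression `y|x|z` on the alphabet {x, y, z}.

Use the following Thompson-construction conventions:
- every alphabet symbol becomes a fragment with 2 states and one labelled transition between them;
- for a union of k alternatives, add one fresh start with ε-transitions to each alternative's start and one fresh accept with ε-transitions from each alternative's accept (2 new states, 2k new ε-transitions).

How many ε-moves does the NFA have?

By structural recursion:
Each of the 3 symbol leaves contributes 0 ε-transitions.
  y|x|z → 6 ε-transitions

6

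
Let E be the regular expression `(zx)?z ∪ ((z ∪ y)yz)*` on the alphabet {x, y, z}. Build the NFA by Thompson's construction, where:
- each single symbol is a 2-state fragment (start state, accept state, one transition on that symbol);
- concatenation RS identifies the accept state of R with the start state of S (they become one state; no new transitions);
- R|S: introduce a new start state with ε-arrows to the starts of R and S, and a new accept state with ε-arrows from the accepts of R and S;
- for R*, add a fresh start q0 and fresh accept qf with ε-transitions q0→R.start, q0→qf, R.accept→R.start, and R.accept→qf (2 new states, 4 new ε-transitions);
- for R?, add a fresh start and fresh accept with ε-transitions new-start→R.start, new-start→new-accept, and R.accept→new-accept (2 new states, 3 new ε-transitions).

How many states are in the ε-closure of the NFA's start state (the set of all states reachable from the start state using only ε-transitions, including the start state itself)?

Let C(F) = |ε-closure(F.start)| within fragment F, and note whether F accepts ε. Symbol fragments have C = 1 and do not accept ε. Then:
  zx — same as the first factor's closure: |closure| = 1
  (zx)? — new start has ε-edges to the inner start and to the new accept, so |closure| = 2 + 1 = 3
  (zx)?z — |closure| = 3 + (1−1) = 3 (closure spills across the concat boundary because the left factor accepts ε)
  z ∪ y — |closure| = 1 + 1 + 1 = 3 (the new accept is not ε-reachable since no branch accepts ε)
  (z ∪ y)yz — same as the first factor's closure: |closure| = 3
  ((z ∪ y)yz)* — new start has ε-edges to the inner start and to the new accept, so |closure| = 2 + 3 = 5
  (zx)?z ∪ ((z ∪ y)yz)* — new start ε-reaches every alternative's start; at least one alternative accepts ε, so the union's new accept is reached too: |closure| = 1 + 3 + 5 + 1 = 10

10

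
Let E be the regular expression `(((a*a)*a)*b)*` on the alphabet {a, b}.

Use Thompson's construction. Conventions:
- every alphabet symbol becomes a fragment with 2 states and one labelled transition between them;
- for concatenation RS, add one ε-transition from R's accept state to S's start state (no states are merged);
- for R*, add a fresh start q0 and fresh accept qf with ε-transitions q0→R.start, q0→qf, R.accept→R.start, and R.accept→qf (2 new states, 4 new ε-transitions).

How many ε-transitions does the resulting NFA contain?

19

Bottom-up over the parse tree:
Each of the 4 symbol leaves contributes 0 ε-transitions.
  a* = 4 ε-transitions
  a*a = 5 ε-transitions
  (a*a)* = 9 ε-transitions
  (a*a)*a = 10 ε-transitions
  ((a*a)*a)* = 14 ε-transitions
  ((a*a)*a)*b = 15 ε-transitions
  (((a*a)*a)*b)* = 19 ε-transitions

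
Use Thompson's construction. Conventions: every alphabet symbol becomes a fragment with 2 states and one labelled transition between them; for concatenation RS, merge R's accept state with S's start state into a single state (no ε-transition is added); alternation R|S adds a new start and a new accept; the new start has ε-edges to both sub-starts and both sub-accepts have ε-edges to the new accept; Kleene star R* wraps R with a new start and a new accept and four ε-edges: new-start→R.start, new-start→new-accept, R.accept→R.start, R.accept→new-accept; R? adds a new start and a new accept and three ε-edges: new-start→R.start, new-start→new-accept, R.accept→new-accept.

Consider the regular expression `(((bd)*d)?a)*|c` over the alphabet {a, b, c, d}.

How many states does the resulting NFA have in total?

15

Recursing over subexpressions:
Each of the 5 symbol leaves contributes a 2-state fragment.
  bd : 3 states
  (bd)* : 5 states
  (bd)*d : 6 states
  ((bd)*d)? : 8 states
  ((bd)*d)?a : 9 states
  (((bd)*d)?a)* : 11 states
  (((bd)*d)?a)*|c : 15 states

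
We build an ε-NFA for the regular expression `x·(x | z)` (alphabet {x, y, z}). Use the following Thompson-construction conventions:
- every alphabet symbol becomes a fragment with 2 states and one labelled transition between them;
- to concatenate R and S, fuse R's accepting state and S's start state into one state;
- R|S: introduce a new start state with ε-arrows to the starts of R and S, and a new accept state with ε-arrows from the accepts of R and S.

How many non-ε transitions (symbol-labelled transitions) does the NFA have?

3

Building bottom-up:
Each of the 3 symbol leaves contributes exactly 1 symbol transition.
  x | z → 2 symbol transitions
  x·(x | z) → 3 symbol transitions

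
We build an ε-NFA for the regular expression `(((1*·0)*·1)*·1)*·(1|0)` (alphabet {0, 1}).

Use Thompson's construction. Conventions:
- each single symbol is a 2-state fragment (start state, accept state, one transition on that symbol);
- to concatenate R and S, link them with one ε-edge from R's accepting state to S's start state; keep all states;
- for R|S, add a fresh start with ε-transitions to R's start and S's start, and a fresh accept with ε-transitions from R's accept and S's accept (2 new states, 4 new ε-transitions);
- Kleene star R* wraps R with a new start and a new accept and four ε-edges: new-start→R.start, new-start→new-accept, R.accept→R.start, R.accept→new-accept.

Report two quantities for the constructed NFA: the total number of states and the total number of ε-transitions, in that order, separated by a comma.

22, 24

Recursing over subexpressions:
Each of the 6 symbol leaves contributes 2 states and 0 ε-transitions.
  1* = 4 states, 4 ε-transitions
  1*·0 = 6 states, 5 ε-transitions
  (1*·0)* = 8 states, 9 ε-transitions
  (1*·0)*·1 = 10 states, 10 ε-transitions
  ((1*·0)*·1)* = 12 states, 14 ε-transitions
  ((1*·0)*·1)*·1 = 14 states, 15 ε-transitions
  (((1*·0)*·1)*·1)* = 16 states, 19 ε-transitions
  1|0 = 6 states, 4 ε-transitions
  (((1*·0)*·1)*·1)*·(1|0) = 22 states, 24 ε-transitions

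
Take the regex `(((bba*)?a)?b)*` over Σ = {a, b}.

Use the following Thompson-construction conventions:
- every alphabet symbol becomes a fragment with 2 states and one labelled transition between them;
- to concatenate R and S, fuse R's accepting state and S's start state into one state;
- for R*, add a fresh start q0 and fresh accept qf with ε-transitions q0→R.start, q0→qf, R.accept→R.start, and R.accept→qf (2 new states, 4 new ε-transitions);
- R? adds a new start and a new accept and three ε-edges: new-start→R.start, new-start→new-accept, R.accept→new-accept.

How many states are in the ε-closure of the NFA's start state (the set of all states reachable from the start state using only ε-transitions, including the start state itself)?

7

Compute the ε-closure size of each fragment's start state recursively; a symbol fragment's start has no outgoing ε-edge, so its closure is just itself (size 1).
  a* — the star's fresh start ε-reaches both the body's start and the fresh accept: |ε-closure| = 2 + 1 = 3
  bba* — same as the first factor's closure: |ε-closure| = 1
  (bba*)? — |ε-closure| = 1 (new start) + 1 (body) + 1 (new accept, via ε) = 3
  (bba*)?a — |ε-closure| = 3 + (1−1) = 3 (closure spills across the concat boundary because the left factor accepts ε)
  ((bba*)?a)? — new start has ε-edges to the inner start and to the new accept, so |ε-closure| = 2 + 3 = 5
  ((bba*)?a)?b — |ε-closure| = 5 + (1−1) = 5 (closure spills across the concat boundary because the left factor accepts ε)
  (((bba*)?a)?b)* — |ε-closure| = 1 (new start) + 5 (body) + 1 (new accept) = 7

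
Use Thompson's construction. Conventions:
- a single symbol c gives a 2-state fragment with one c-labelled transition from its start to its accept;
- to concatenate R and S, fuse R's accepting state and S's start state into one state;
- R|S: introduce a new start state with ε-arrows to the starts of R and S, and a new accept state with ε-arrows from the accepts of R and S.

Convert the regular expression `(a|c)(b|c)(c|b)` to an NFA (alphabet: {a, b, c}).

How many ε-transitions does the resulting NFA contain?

Per subexpression:
Each of the 6 symbol leaves contributes 0 ε-transitions.
  a|c = 4 ε-transitions
  b|c = 4 ε-transitions
  c|b = 4 ε-transitions
  (a|c)(b|c)(c|b) = 12 ε-transitions

12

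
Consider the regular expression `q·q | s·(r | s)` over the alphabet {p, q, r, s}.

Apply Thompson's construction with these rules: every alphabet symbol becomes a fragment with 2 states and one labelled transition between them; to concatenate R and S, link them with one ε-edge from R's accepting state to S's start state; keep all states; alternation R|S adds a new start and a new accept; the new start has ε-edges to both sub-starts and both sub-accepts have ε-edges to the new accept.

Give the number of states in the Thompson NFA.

Recursing over subexpressions:
Each of the 5 symbol leaves contributes a 2-state fragment.
  q·q : 4 states
  r | s : 6 states
  s·(r | s) : 8 states
  q·q | s·(r | s) : 14 states

14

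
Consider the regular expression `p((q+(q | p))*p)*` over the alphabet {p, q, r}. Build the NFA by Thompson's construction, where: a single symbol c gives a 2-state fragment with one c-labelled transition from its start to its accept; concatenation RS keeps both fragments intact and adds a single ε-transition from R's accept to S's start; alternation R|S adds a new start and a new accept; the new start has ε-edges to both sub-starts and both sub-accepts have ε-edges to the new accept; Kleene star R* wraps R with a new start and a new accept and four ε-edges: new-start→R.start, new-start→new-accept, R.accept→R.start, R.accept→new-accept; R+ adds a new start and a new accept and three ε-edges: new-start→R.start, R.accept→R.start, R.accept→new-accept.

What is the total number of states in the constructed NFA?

18

Recursing over subexpressions:
Each of the 5 symbol leaves contributes a 2-state fragment.
  q+ → 4 states
  q | p → 6 states
  q+(q | p) → 10 states
  (q+(q | p))* → 12 states
  (q+(q | p))*p → 14 states
  ((q+(q | p))*p)* → 16 states
  p((q+(q | p))*p)* → 18 states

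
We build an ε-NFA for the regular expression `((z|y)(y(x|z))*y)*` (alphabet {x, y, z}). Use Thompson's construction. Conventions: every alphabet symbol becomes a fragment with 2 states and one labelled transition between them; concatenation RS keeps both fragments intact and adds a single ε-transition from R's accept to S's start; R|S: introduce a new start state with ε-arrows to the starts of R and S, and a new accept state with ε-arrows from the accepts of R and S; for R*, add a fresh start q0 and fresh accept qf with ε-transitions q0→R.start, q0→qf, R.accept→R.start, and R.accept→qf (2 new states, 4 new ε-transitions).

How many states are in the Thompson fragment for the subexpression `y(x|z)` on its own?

Fragment for `y(x|z)`:
Each of the 3 symbol leaves contributes a 2-state fragment.
  x|z = 6 states
  y(x|z) = 8 states

8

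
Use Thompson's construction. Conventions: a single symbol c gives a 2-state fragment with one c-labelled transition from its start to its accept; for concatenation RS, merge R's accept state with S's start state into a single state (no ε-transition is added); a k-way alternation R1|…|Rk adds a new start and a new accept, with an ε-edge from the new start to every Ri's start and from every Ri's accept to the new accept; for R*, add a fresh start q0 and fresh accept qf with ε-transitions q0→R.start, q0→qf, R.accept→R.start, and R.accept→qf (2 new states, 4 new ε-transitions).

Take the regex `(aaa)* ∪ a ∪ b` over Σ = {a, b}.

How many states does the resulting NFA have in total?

Per subexpression:
Each of the 5 symbol leaves contributes a 2-state fragment.
  aaa = 4 states
  (aaa)* = 6 states
  (aaa)* ∪ a ∪ b = 12 states

12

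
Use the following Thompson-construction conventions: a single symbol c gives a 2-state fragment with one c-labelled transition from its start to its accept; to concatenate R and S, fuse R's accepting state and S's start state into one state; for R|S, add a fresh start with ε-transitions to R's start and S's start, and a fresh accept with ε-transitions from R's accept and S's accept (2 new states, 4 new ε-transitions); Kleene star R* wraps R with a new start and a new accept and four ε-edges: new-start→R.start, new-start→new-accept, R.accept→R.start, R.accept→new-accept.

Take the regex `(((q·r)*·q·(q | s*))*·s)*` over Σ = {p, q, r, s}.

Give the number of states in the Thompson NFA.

Building bottom-up:
Each of the 6 symbol leaves contributes a 2-state fragment.
  q·r → 3 states
  (q·r)* → 5 states
  s* → 4 states
  q | s* → 8 states
  (q·r)*·q·(q | s*) → 13 states
  ((q·r)*·q·(q | s*))* → 15 states
  ((q·r)*·q·(q | s*))*·s → 16 states
  (((q·r)*·q·(q | s*))*·s)* → 18 states

18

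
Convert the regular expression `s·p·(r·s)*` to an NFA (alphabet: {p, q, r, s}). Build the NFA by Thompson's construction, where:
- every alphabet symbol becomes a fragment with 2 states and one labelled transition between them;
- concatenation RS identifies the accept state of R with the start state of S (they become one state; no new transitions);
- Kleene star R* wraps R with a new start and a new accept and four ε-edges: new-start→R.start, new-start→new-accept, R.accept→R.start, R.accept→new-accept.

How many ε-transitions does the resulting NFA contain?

Per subexpression:
Each of the 4 symbol leaves contributes 0 ε-transitions.
  r·s — 0 ε-transitions
  (r·s)* — 4 ε-transitions
  s·p·(r·s)* — 4 ε-transitions

4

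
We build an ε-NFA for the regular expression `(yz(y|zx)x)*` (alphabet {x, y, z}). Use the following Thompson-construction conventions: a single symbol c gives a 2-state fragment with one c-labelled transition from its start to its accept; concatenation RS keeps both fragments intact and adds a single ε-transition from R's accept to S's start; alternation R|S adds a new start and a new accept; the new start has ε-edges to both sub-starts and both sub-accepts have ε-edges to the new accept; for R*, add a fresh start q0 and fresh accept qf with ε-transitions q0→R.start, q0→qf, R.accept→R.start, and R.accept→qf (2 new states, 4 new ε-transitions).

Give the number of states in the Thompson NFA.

16

Building bottom-up:
Each of the 6 symbol leaves contributes a 2-state fragment.
  zx → 4 states
  y|zx → 8 states
  yz(y|zx)x → 14 states
  (yz(y|zx)x)* → 16 states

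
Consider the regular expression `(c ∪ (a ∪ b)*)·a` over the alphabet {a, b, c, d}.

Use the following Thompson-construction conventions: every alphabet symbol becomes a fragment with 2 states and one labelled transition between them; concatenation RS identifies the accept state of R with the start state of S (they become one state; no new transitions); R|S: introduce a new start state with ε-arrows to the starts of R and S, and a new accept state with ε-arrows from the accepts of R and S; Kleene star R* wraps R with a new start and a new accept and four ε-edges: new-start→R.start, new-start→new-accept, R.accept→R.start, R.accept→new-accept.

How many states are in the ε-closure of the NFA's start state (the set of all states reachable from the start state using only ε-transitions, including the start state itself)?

8

Compute the ε-closure size of each fragment's start state recursively; a symbol fragment's start has no outgoing ε-edge, so its closure is just itself (size 1).
  a ∪ b — |ε-closure| = 1 + 1 + 1 = 3 (the new accept is not ε-reachable since no branch accepts ε)
  (a ∪ b)* — new start has ε-edges to the inner start and to the new accept, so |ε-closure| = 2 + 3 = 5
  c ∪ (a ∪ b)* — new start ε-reaches every alternative's start; at least one alternative accepts ε, so the union's new accept is reached too: |ε-closure| = 1 + 1 + 5 + 1 = 8
  (c ∪ (a ∪ b)*)·a — |ε-closure| = 8 + (1−1) = 8 (closure spills across the concat boundary because the left factor accepts ε)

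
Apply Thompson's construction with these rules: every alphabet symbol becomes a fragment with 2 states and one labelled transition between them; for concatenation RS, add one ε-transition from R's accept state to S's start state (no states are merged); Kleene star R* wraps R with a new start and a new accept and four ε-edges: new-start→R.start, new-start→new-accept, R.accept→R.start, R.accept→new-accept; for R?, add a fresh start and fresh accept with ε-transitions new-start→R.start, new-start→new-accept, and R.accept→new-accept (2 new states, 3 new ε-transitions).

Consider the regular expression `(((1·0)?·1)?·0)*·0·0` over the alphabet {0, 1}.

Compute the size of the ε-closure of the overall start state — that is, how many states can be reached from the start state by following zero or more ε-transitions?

10

Compute the ε-closure size of each fragment's start state recursively; a symbol fragment's start has no outgoing ε-edge, so its closure is just itself (size 1).
  1·0 : same as the first factor's closure: |ε-closure| = 1
  (1·0)? : new start has ε-edges to the inner start and to the new accept, so |ε-closure| = 2 + 1 = 3
  (1·0)?·1 : the left operand accepts ε, so the closure extends into the next operand (via the concat ε-link); |ε-closure| = 3 + 1 = 4
  ((1·0)?·1)? : |ε-closure| = 1 (new start) + 4 (body) + 1 (new accept, via ε) = 6
  ((1·0)?·1)?·0 : the left operand accepts ε, so the closure extends into the next operand (via the concat ε-link); |ε-closure| = 6 + 1 = 7
  (((1·0)?·1)?·0)* : new start has ε-edges to the inner start and to the new accept, so |ε-closure| = 2 + 7 = 9
  (((1·0)?·1)?·0)*·0·0 : |ε-closure| = 9 + 1 = 10 (closure spills across the concat boundary because the left factor accepts ε)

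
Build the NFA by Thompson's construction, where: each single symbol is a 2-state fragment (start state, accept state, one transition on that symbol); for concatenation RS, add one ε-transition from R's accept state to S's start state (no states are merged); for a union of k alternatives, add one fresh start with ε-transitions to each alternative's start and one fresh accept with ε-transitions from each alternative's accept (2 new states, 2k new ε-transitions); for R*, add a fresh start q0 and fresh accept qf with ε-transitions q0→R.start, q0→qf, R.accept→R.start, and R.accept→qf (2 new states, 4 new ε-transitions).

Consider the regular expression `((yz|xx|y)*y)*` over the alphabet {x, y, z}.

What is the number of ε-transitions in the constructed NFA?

17

By structural recursion:
Each of the 6 symbol leaves contributes 0 ε-transitions.
  yz : 1 ε-transition
  xx : 1 ε-transition
  yz|xx|y : 8 ε-transitions
  (yz|xx|y)* : 12 ε-transitions
  (yz|xx|y)*y : 13 ε-transitions
  ((yz|xx|y)*y)* : 17 ε-transitions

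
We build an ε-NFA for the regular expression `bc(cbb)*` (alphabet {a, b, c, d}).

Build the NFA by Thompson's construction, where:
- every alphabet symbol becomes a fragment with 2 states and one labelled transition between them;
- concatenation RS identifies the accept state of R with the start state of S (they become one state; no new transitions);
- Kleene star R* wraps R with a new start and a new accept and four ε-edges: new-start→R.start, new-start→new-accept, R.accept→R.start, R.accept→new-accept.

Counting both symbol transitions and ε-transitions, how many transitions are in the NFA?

9

Recursing over subexpressions:
Each of the 5 symbol leaves contributes 1 transition (1 symbol, 0 ε).
  cbb = 3 transitions (3 symbol, 0 ε)
  (cbb)* = 7 transitions (3 symbol, 4 ε)
  bc(cbb)* = 9 transitions (5 symbol, 4 ε)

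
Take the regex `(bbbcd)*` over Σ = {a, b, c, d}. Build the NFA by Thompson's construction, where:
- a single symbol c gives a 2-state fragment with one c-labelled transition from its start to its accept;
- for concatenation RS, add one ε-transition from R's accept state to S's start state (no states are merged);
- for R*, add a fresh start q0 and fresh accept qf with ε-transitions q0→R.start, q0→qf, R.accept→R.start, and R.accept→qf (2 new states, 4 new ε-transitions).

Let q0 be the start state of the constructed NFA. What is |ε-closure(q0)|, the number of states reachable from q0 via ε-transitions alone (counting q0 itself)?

3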